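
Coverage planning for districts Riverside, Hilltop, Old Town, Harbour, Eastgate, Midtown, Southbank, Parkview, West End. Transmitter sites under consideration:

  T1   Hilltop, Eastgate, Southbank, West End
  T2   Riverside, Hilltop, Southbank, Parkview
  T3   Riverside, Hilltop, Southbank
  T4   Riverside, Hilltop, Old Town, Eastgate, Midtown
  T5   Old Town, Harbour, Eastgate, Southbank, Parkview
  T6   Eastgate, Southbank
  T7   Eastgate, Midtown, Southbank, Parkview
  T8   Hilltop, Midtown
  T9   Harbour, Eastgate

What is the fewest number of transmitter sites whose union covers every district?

3

T1, T4, T5 together cover {Riverside, Hilltop, Old Town, Harbour, Eastgate, Midtown, Southbank, Parkview, West End} — every district.
No 2 of the 9 transmitter sites cover everything (all 36 pairs fall short), so 3 is minimum.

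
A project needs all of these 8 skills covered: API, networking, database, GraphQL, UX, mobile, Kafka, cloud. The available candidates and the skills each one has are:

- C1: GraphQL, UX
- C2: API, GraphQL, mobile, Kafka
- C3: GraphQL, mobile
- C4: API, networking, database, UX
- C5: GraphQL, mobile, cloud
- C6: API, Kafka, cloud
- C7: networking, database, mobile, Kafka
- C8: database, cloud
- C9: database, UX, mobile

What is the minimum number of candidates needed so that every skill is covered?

C1, C6, C7 together cover {API, networking, database, GraphQL, UX, mobile, Kafka, cloud} — every skill.
No 2 of the 9 candidates cover everything (all 36 pairs fall short), so 3 is minimum.

3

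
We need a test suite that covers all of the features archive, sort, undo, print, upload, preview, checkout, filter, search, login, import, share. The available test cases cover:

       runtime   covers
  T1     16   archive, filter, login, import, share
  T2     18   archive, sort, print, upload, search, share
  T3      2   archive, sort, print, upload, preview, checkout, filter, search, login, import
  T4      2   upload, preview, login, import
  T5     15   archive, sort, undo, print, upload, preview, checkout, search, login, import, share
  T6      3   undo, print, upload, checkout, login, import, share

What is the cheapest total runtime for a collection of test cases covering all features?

5

T3, T6 cover every feature at runtime 2 + 3 = 5.
Any cover uses at least 2 test cases; among all covering selections none totals below 5.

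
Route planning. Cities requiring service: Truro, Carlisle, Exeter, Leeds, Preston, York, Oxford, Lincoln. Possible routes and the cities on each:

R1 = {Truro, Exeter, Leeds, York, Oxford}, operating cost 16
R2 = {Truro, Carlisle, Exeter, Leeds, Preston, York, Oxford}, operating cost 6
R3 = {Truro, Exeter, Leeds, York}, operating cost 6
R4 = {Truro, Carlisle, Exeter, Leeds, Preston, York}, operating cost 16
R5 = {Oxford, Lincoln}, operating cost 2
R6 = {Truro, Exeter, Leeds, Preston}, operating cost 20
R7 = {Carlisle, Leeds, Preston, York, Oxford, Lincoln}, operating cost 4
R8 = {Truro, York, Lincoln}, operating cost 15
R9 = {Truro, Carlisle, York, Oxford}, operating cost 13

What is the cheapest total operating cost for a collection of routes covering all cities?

R2, R5 cover every city at operating cost 6 + 2 = 8.
Any cover uses at least 2 routes; among all covering selections none totals below 8.

8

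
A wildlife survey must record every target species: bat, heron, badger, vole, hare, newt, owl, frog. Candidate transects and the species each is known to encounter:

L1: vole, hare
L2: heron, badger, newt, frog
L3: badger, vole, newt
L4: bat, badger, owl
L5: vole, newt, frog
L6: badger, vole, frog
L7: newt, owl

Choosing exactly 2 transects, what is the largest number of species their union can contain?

6

Choosing L1, L2 covers {heron, badger, vole, hare, newt, frog} — 6 species.
No choice of 2 transects does better; here bat, owl are left uncovered.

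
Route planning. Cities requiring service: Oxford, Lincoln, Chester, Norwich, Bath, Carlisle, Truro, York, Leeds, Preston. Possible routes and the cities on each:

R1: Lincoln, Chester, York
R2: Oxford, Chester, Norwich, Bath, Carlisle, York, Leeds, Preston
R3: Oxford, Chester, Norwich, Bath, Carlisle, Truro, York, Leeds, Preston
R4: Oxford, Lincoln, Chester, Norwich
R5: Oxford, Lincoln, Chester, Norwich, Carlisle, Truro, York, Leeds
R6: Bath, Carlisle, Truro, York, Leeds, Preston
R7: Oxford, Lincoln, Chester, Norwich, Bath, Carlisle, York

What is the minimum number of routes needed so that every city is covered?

R1, R3 together cover {Oxford, Lincoln, Chester, Norwich, Bath, Carlisle, Truro, York, Leeds, Preston} — every city.
No single route contains all 10 cities, so 2 is optimal.

2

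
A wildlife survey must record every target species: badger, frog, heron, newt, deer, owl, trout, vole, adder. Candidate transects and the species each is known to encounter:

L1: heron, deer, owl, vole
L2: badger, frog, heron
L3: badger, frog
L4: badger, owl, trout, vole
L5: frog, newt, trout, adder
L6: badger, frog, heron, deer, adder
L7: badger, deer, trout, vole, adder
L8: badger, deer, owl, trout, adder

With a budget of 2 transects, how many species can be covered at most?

8

Choosing L1, L5 covers {frog, heron, newt, deer, owl, trout, vole, adder} — 8 species.
No choice of 2 transects does better; here badger is left uncovered.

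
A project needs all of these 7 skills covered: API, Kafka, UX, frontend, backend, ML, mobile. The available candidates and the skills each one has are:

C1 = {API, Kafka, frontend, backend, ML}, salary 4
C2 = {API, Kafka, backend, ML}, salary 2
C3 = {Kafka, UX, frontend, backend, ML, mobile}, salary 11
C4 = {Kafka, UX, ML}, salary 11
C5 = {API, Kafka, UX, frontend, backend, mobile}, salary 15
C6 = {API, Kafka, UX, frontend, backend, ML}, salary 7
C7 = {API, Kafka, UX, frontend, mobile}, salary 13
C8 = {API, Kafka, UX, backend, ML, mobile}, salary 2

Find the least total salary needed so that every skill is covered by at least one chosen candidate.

6

C1, C8 cover every skill at salary 4 + 2 = 6.
Any cover uses at least 2 candidates; among all covering selections none totals below 6.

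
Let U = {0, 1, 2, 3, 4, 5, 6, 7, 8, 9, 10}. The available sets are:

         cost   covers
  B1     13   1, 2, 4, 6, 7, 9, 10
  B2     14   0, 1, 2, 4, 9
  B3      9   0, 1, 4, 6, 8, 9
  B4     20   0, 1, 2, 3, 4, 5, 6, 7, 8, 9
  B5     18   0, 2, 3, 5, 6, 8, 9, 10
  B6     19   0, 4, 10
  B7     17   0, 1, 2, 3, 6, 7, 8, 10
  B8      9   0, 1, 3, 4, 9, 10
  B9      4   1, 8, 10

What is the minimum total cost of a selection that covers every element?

24

B4, B9 cover every element at cost 20 + 4 = 24.
Any cover uses at least 2 sets; among all covering selections none totals below 24.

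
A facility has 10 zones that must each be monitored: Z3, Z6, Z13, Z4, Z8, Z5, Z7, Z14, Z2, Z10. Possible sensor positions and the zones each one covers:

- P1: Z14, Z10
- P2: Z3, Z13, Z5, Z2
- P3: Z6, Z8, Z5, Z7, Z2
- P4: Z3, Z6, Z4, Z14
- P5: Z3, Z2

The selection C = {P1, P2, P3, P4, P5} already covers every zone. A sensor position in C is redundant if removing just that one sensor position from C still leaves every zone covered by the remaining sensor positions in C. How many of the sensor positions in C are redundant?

Drop P1: Z10 uncovered — not redundant.
Drop P2: Z13 uncovered — not redundant.
Drop P3: Z8, Z7 uncovered — not redundant.
Drop P4: Z4 uncovered — not redundant.
Drop P5: the rest still cover every zone — redundant.
1 redundant: P5.

1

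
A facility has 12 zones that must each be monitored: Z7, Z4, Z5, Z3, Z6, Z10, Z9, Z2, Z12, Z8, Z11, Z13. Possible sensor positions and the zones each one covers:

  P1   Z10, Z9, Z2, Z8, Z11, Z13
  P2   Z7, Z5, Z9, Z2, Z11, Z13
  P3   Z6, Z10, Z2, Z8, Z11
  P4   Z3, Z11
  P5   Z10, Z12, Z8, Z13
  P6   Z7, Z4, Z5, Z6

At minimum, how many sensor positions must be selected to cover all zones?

4

P1, P4, P5, P6 together cover {Z7, Z4, Z5, Z3, Z6, Z10, Z9, Z2, Z12, Z8, Z11, Z13} — every zone.
No 3 of the 6 sensor positions cover everything (all 20 triples fall short), so 4 is minimum.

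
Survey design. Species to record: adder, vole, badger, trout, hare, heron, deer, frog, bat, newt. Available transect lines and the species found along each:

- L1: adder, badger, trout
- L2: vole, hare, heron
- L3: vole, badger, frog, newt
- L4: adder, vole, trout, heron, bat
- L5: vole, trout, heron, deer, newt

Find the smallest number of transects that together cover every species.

4

L2, L3, L4, L5 together cover {adder, vole, badger, trout, hare, heron, deer, frog, bat, newt} — every species.
No 3 of the 5 transects cover everything (all 10 triples fall short), so 4 is minimum.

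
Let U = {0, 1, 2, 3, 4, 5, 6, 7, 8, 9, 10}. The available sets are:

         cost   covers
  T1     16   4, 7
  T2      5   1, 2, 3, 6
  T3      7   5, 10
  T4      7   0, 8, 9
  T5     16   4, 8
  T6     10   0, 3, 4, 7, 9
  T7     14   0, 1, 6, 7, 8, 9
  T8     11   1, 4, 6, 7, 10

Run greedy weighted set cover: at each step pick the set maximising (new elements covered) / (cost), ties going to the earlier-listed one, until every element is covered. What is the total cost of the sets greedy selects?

29

Pick 1: T2 adds 4 new (1, 2, 3, 6) at cost 5 (ratio 4/5).
Pick 2: T4 adds 3 new (0, 8, 9) at cost 7 (ratio 3/7).
Pick 3: T3 adds 2 new (5, 10) at cost 7 (ratio 2/7).
Pick 4: T6 adds 2 new (4, 7) at cost 10 (ratio 2/10).
Greedy total cost: 5 + 7 + 7 + 10 = 29.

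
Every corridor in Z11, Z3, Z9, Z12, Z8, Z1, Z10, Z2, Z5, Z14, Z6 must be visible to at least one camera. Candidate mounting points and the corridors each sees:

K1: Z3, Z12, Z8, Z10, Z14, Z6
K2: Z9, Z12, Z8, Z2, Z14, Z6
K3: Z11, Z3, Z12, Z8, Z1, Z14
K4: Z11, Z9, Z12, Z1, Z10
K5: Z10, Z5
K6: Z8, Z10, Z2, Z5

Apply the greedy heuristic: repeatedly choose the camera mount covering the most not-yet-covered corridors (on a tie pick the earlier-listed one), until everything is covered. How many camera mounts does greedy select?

3

Pick 1: K1 covers 6 new corridors (Z3, Z12, Z8, Z10, Z14, Z6).
Pick 2: K4 covers 3 new corridors (Z11, Z9, Z1).
Pick 3: K6 covers 2 new corridors (Z2, Z5).
Greedy uses 3 camera mounts.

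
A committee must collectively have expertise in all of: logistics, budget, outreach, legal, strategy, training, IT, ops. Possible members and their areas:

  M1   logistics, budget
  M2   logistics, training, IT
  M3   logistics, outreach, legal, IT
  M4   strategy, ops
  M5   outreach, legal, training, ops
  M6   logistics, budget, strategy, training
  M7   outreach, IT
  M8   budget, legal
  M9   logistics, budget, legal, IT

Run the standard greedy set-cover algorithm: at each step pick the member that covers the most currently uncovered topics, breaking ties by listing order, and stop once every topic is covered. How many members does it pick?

Pick 1: M3 covers 4 new topics (logistics, outreach, legal, IT).
Pick 2: M6 covers 3 new topics (budget, strategy, training).
Pick 3: M4 covers 1 new topics (ops).
Greedy uses 3 members.

3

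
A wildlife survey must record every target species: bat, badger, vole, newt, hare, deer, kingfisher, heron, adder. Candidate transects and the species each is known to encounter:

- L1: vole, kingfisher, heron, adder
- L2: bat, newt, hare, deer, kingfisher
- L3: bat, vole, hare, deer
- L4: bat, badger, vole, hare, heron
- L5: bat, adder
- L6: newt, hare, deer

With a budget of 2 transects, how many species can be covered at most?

Choosing L1, L2 covers {bat, vole, newt, hare, deer, kingfisher, heron, adder} — 8 species.
No choice of 2 transects does better; here badger is left uncovered.

8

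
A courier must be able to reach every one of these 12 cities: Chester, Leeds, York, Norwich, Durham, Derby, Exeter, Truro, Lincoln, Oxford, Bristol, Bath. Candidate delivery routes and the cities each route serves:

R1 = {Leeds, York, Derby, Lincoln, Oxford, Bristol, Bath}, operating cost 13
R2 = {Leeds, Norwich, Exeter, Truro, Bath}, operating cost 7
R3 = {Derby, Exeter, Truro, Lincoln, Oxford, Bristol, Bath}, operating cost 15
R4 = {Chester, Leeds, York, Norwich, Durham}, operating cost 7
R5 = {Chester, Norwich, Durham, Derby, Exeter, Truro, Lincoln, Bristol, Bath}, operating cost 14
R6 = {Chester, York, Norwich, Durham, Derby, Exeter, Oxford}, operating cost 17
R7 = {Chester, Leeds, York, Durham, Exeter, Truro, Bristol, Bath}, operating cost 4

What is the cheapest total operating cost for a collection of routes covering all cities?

R3, R4 cover every city at operating cost 15 + 7 = 22.
Any cover uses at least 2 routes; among all covering selections none totals below 22.

22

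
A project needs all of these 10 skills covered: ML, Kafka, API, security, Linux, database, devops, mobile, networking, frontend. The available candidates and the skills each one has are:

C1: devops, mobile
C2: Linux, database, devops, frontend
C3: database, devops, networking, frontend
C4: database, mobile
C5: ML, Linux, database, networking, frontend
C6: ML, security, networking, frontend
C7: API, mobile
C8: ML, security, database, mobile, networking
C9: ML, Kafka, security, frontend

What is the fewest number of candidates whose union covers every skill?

C1, C5, C7, C9 together cover {ML, Kafka, API, security, Linux, database, devops, mobile, networking, frontend} — every skill.
No 3 of the 9 candidates cover everything (all 84 triples fall short), so 4 is minimum.

4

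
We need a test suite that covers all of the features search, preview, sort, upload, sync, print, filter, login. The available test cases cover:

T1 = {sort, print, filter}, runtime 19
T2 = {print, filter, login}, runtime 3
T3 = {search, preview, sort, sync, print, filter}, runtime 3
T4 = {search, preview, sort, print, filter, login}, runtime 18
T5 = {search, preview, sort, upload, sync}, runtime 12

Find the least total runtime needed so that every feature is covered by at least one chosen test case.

15

T2, T5 cover every feature at runtime 3 + 12 = 15.
Any cover uses at least 2 test cases; among all covering selections none totals below 15.
Greedy by coverage-per-runtime would pick T3, T2, T5 for 18 — worse than the optimum 15.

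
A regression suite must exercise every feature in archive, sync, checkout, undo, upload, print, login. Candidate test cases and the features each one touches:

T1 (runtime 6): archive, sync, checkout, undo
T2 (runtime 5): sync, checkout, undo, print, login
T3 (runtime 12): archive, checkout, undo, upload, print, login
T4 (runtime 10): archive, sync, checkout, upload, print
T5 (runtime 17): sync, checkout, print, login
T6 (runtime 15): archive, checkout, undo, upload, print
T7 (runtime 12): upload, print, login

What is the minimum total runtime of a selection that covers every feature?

15

T2, T4 cover every feature at runtime 5 + 10 = 15.
Any cover uses at least 2 test cases; among all covering selections none totals below 15.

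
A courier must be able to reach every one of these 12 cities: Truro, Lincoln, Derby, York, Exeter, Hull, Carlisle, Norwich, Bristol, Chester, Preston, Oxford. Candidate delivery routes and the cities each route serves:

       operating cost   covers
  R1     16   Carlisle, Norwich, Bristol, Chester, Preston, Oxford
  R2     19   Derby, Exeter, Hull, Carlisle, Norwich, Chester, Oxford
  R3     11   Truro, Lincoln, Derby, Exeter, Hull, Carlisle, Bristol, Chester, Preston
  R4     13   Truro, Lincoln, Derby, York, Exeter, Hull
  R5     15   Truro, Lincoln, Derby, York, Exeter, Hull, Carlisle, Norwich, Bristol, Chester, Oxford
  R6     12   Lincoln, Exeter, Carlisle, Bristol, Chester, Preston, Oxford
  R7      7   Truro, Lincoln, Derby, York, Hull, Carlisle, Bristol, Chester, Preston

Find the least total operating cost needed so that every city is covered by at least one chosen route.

R5, R7 cover every city at operating cost 15 + 7 = 22.
Any cover uses at least 2 routes; among all covering selections none totals below 22.

22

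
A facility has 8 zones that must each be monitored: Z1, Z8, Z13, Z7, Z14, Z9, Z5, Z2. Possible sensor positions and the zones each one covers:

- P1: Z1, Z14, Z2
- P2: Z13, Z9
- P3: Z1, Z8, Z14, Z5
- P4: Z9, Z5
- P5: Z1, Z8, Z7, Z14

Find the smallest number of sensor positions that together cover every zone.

P1, P2, P3, P5 together cover {Z1, Z8, Z13, Z7, Z14, Z9, Z5, Z2} — every zone.
No 3 of the 5 sensor positions cover everything (all 10 triples fall short), so 4 is minimum.

4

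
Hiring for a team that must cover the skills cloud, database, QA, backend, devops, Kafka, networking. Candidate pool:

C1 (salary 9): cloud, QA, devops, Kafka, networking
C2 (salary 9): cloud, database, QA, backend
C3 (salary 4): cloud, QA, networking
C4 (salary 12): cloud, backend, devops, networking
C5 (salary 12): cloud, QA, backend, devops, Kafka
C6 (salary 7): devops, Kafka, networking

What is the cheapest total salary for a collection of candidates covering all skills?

16

C2, C6 cover every skill at salary 9 + 7 = 16.
Any cover uses at least 2 candidates; among all covering selections none totals below 16.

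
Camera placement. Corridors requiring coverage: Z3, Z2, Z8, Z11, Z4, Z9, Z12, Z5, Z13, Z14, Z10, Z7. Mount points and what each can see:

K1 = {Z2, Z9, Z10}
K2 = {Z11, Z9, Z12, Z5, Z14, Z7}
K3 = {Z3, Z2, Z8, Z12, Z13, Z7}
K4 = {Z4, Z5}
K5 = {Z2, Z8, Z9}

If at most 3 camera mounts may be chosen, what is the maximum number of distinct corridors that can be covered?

Choosing K1, K2, K3 covers {Z3, Z2, Z8, Z11, Z9, Z12, Z5, Z13, Z14, Z10, Z7} — 11 corridors.
No choice of 3 camera mounts does better; here Z4 is left uncovered.

11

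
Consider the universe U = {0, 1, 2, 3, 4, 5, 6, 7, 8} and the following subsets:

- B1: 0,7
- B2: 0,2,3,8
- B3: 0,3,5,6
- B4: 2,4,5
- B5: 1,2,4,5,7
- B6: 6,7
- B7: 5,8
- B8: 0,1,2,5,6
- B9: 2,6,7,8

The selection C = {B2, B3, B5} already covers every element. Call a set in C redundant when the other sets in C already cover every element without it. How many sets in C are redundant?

Drop B2: 8 uncovered — not redundant.
Drop B3: 6 uncovered — not redundant.
Drop B5: 1, 4, 7 uncovered — not redundant.
None of the sets in C is redundant.

0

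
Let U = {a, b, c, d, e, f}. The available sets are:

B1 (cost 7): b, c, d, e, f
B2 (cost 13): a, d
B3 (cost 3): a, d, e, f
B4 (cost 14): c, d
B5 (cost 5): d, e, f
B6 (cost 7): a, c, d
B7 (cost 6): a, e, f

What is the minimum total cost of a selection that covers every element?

10

B1, B3 cover every element at cost 7 + 3 = 10.
Any cover uses at least 2 sets; among all covering selections none totals below 10.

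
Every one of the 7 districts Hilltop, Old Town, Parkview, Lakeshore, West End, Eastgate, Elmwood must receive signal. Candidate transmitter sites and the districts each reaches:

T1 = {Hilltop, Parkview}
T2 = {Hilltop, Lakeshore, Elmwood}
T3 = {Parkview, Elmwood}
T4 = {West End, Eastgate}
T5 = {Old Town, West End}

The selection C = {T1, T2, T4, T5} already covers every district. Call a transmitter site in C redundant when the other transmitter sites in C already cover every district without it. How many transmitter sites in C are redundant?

0

Drop T1: Parkview uncovered — not redundant.
Drop T2: Lakeshore, Elmwood uncovered — not redundant.
Drop T4: Eastgate uncovered — not redundant.
Drop T5: Old Town uncovered — not redundant.
None of the transmitter sites in C is redundant.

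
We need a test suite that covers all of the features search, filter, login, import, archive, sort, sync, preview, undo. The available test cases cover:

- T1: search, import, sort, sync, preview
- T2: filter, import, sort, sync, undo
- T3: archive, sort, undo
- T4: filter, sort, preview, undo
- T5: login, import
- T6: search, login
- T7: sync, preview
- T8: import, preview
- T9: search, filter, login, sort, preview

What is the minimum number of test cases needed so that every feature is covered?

T1, T3, T9 together cover {search, filter, login, import, archive, sort, sync, preview, undo} — every feature.
No 2 of the 9 test cases cover everything (all 36 pairs fall short), so 3 is minimum.
Greedy (largest uncovered first) would take T1, T2, T3, T5 — 4 test cases — but 3 suffice.

3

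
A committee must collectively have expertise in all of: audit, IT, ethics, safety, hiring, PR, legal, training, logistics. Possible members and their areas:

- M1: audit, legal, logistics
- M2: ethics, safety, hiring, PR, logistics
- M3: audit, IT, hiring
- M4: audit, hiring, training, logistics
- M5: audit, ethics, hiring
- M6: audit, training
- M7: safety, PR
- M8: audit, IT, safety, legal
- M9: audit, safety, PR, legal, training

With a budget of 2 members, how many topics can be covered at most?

Choosing M2, M8 covers {audit, IT, ethics, safety, hiring, PR, legal, logistics} — 8 topics.
No choice of 2 members does better; here training is left uncovered.

8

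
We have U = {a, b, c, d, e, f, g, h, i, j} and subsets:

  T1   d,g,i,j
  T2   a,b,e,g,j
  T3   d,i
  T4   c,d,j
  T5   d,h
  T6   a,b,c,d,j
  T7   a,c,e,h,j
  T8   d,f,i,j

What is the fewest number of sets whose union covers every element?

T2, T7, T8 together cover {a, b, c, d, e, f, g, h, i, j} — every element.
No 2 of the 8 sets cover everything (all 28 pairs fall short), so 3 is minimum.

3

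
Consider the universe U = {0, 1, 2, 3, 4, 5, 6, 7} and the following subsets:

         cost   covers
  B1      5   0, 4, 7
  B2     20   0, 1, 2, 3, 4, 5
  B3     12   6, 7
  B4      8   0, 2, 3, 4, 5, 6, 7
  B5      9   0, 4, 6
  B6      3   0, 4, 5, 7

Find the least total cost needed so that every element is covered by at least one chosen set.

28

B2, B4 cover every element at cost 20 + 8 = 28.
Any cover uses at least 2 sets; among all covering selections none totals below 28.
Greedy by coverage-per-cost would pick B6, B4, B2 for 31 — worse than the optimum 28.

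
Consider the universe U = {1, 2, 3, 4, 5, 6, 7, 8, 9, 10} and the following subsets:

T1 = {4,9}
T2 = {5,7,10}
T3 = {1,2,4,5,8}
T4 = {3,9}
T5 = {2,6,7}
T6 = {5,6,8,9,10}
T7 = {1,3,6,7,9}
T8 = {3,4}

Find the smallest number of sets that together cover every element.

3

T2, T3, T7 together cover {1, 2, 3, 4, 5, 6, 7, 8, 9, 10} — every element.
No 2 of the 8 sets cover everything (all 28 pairs fall short), so 3 is minimum.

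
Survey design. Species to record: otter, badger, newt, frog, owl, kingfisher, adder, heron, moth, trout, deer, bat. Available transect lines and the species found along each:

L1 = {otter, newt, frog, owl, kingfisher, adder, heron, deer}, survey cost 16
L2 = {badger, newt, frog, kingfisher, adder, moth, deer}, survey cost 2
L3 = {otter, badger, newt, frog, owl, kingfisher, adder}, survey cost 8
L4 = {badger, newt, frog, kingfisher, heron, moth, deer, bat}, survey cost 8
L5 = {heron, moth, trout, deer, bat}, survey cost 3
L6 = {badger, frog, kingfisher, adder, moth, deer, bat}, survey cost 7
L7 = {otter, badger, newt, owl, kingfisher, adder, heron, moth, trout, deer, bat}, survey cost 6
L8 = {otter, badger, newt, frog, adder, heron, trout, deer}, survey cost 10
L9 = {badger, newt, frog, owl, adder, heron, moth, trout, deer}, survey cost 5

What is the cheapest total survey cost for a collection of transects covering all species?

L2, L7 cover every species at survey cost 2 + 6 = 8.
Any cover uses at least 2 transects; among all covering selections none totals below 8.

8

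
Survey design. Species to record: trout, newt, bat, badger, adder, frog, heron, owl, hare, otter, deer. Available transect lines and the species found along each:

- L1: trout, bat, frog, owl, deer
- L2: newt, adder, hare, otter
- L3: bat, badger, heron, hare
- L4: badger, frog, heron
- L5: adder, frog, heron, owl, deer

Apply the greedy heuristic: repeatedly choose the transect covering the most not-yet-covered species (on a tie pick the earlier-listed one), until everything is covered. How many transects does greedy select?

Pick 1: L1 covers 5 new species (trout, bat, frog, owl, deer).
Pick 2: L2 covers 4 new species (newt, adder, hare, otter).
Pick 3: L3 covers 2 new species (badger, heron).
Greedy uses 3 transects.

3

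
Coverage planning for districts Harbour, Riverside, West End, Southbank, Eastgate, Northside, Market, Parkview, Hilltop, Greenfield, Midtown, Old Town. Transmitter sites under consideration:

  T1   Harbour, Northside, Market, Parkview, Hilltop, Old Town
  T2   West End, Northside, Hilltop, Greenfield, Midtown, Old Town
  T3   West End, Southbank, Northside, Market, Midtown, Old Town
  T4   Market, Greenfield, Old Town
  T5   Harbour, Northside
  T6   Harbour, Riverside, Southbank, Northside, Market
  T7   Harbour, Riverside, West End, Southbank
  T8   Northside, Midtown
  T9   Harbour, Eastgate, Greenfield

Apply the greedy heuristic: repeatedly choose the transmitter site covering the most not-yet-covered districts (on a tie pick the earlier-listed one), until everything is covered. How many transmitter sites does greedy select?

Pick 1: T1 covers 6 new districts (Harbour, Northside, Market, Parkview, Hilltop, Old Town).
Pick 2: T2 covers 3 new districts (West End, Greenfield, Midtown).
Pick 3: T6 covers 2 new districts (Riverside, Southbank).
Pick 4: T9 covers 1 new districts (Eastgate).
Greedy uses 4 transmitter sites.

4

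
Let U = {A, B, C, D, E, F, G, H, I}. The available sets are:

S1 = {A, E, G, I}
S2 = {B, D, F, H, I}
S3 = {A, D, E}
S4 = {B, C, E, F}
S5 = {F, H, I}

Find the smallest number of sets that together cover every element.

S1, S2, S4 together cover {A, B, C, D, E, F, G, H, I} — every element.
No 2 of the 5 sets cover everything (all 10 pairs fall short), so 3 is minimum.

3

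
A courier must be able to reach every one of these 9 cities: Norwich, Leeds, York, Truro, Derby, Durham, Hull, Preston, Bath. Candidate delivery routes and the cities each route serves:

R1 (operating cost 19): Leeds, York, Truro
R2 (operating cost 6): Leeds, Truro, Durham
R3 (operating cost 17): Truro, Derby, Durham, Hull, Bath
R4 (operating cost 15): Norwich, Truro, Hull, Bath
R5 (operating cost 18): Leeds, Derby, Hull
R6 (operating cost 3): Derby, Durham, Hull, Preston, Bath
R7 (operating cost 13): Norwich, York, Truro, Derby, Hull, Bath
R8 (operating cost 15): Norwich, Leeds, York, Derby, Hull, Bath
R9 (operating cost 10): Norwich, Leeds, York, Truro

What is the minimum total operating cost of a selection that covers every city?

R6, R9 cover every city at operating cost 3 + 10 = 13.
Any cover uses at least 2 routes; among all covering selections none totals below 13.

13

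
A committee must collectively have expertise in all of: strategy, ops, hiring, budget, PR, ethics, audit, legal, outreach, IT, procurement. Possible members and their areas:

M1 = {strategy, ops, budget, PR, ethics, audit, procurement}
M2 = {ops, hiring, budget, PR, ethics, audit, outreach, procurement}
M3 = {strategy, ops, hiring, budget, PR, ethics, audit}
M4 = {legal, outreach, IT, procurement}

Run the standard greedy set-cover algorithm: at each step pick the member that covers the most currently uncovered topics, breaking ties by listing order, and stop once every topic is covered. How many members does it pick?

3

Pick 1: M2 covers 8 new topics (ops, hiring, budget, PR, ethics, audit, outreach, procurement).
Pick 2: M4 covers 2 new topics (legal, IT).
Pick 3: M1 covers 1 new topics (strategy).
Greedy uses 3 members. (The true minimum is 2.)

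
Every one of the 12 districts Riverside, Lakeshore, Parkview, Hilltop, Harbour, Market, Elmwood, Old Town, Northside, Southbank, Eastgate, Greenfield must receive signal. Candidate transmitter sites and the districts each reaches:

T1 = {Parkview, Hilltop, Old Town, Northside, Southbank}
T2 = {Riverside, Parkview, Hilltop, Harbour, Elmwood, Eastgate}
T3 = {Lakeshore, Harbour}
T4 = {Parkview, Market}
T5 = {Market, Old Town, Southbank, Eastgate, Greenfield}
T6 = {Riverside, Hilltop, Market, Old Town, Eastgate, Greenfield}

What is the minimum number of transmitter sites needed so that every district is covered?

4

T1, T2, T3, T5 together cover {Riverside, Lakeshore, Parkview, Hilltop, Harbour, Market, Elmwood, Old Town, Northside, Southbank, Eastgate, Greenfield} — every district.
No 3 of the 6 transmitter sites cover everything (all 20 triples fall short), so 4 is minimum.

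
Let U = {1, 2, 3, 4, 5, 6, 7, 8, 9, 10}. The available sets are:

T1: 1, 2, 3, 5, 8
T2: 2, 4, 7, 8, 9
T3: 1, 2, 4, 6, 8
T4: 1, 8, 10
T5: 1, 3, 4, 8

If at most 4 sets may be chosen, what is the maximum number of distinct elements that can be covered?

10

Choosing T1, T2, T3, T4 covers {1, 2, 3, 4, 5, 6, 7, 8, 9, 10} — 10 elements.
That is all 10 elements.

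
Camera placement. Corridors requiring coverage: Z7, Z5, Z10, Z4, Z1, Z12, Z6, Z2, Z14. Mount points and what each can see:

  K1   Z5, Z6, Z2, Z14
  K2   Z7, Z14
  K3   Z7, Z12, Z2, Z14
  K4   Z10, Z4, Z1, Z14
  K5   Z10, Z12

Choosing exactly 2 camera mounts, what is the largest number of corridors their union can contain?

7

Choosing K1, K4 covers {Z5, Z10, Z4, Z1, Z6, Z2, Z14} — 7 corridors.
No choice of 2 camera mounts does better; here Z7, Z12 are left uncovered.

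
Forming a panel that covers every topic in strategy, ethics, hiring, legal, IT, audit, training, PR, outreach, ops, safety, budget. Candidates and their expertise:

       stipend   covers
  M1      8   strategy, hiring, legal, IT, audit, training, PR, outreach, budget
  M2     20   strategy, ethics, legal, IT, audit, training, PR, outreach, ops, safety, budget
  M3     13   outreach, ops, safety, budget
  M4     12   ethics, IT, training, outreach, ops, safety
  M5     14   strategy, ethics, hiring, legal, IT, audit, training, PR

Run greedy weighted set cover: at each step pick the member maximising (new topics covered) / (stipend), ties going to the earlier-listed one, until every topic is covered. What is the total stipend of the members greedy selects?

Pick 1: M1 adds 9 new (strategy, hiring, legal, IT, audit, training, PR, outreach, budget) at stipend 8 (ratio 9/8).
Pick 2: M4 adds 3 new (ethics, ops, safety) at stipend 12 (ratio 3/12).
Greedy total stipend: 8 + 12 = 20.

20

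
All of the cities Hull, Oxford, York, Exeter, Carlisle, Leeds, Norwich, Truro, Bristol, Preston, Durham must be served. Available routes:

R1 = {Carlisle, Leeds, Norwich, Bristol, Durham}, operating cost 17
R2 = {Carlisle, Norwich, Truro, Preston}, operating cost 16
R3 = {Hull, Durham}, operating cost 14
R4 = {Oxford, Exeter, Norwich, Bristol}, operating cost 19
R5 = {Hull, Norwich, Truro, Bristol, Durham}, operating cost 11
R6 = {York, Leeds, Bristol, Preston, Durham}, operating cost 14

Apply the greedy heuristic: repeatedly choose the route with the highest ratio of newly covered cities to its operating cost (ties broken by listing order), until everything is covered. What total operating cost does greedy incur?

Pick 1: R5 adds 5 new (Hull, Norwich, Truro, Bristol, Durham) at operating cost 11 (ratio 5/11).
Pick 2: R6 adds 3 new (York, Leeds, Preston) at operating cost 14 (ratio 3/14).
Pick 3: R4 adds 2 new (Oxford, Exeter) at operating cost 19 (ratio 2/19).
Pick 4: R2 adds 1 new (Carlisle) at operating cost 16 (ratio 1/16).
Greedy total operating cost: 11 + 14 + 19 + 16 = 60.

60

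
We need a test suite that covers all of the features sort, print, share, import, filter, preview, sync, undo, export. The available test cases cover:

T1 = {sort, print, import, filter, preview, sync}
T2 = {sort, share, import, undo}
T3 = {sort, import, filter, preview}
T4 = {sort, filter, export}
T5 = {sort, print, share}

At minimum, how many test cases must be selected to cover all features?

T1, T2, T4 together cover {sort, print, share, import, filter, preview, sync, undo, export} — every feature.
No 2 of the 5 test cases cover everything (all 10 pairs fall short), so 3 is minimum.

3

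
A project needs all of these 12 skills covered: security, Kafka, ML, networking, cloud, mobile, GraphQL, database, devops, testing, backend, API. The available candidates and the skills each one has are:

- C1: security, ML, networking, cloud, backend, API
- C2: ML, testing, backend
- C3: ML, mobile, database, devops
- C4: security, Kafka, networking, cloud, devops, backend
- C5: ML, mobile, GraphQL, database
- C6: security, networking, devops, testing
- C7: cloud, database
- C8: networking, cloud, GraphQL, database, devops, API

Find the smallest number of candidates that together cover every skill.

4

C1, C2, C4, C5 together cover {security, Kafka, ML, networking, cloud, mobile, GraphQL, database, devops, testing, backend, API} — every skill.
No 3 of the 8 candidates cover everything (all 56 triples fall short), so 4 is minimum.
Greedy (largest uncovered first) would take C1, C3, C2, C4, C5 — 5 candidates — but 4 suffice.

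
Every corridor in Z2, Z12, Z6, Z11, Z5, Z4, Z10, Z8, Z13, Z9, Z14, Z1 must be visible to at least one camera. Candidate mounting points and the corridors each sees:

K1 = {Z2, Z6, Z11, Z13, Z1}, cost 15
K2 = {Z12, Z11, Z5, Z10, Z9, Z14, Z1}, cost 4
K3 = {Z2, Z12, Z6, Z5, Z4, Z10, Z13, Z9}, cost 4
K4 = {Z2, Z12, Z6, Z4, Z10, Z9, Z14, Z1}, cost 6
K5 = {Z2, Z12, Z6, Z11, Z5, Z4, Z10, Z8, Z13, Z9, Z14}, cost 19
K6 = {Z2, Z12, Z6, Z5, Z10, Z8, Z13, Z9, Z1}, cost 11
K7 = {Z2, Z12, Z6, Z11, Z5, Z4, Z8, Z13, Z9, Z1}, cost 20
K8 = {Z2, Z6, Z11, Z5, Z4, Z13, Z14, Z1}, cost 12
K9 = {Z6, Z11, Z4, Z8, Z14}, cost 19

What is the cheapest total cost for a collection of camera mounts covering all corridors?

19

K2, K3, K6 cover every corridor at cost 4 + 4 + 11 = 19.
Any cover uses at least 2 camera mounts; among all covering selections none totals below 19.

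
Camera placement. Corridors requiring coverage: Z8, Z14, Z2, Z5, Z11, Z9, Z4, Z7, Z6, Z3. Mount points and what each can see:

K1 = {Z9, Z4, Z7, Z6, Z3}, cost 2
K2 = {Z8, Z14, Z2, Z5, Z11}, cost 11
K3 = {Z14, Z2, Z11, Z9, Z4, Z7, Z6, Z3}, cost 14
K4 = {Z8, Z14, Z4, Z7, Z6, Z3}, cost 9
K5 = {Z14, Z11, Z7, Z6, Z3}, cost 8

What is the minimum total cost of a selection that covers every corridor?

13

K1, K2 cover every corridor at cost 2 + 11 = 13.
Any cover uses at least 2 camera mounts; among all covering selections none totals below 13.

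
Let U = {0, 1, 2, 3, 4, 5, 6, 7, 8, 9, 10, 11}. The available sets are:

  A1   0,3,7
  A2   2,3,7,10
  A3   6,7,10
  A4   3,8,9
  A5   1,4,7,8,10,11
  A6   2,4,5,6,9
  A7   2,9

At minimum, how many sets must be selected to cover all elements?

3

A1, A5, A6 together cover {0, 1, 2, 3, 4, 5, 6, 7, 8, 9, 10, 11} — every element.
No 2 of the 7 sets cover everything (all 21 pairs fall short), so 3 is minimum.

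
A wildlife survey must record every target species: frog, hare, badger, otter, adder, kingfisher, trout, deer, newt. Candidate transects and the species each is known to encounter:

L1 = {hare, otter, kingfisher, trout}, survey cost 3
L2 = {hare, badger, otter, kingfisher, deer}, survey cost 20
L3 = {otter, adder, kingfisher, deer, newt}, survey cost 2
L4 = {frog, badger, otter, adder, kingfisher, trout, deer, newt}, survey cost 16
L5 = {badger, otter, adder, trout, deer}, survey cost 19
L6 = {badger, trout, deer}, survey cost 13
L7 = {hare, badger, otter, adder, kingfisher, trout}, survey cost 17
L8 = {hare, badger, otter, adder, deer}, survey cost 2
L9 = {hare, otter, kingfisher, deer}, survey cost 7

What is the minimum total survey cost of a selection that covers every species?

L4, L8 cover every species at survey cost 16 + 2 = 18.
Any cover uses at least 2 transects; among all covering selections none totals below 18.
Greedy by coverage-per-survey cost would pick L3, L8, L1, L4 for 23 — worse than the optimum 18.

18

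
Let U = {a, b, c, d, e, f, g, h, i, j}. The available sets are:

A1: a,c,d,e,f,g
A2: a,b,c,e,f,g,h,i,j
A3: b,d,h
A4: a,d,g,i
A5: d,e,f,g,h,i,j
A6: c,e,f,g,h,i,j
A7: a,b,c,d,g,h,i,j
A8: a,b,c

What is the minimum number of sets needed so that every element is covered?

A1, A2 together cover {a, b, c, d, e, f, g, h, i, j} — every element.
No single set contains all 10 elements, so 2 is optimal.

2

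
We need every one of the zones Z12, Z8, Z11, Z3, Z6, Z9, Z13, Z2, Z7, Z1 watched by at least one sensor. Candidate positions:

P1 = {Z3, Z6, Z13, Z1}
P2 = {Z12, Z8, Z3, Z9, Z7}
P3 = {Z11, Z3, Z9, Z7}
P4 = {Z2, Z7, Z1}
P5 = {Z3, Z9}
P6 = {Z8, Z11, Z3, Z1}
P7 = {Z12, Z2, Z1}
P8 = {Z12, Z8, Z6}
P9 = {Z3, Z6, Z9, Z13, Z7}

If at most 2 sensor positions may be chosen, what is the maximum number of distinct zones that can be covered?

Choosing P1, P2 covers {Z12, Z8, Z3, Z6, Z9, Z13, Z7, Z1} — 8 zones.
No choice of 2 sensor positions does better; here Z11, Z2 are left uncovered.

8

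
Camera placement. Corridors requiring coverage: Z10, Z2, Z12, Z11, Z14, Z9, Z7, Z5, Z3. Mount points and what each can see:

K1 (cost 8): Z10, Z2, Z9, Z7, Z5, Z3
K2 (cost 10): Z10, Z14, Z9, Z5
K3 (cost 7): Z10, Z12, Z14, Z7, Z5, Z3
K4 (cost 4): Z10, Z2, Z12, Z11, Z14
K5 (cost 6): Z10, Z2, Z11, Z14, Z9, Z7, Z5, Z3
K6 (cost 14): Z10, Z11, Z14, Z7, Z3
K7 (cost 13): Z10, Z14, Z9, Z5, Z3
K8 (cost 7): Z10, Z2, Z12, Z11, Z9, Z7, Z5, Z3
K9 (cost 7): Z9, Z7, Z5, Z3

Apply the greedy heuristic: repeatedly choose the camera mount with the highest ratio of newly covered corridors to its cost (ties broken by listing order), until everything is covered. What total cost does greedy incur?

10

Pick 1: K5 adds 8 new (Z10, Z2, Z11, Z14, Z9, Z7, Z5, Z3) at cost 6 (ratio 8/6).
Pick 2: K4 adds 1 new (Z12) at cost 4 (ratio 1/4).
Greedy total cost: 6 + 4 = 10.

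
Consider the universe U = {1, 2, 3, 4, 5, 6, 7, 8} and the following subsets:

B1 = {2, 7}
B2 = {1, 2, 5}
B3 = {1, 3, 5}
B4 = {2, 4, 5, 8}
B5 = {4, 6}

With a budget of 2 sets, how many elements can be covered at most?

Choosing B3, B4 covers {1, 2, 3, 4, 5, 8} — 6 elements.
No choice of 2 sets does better; here 6, 7 are left uncovered.

6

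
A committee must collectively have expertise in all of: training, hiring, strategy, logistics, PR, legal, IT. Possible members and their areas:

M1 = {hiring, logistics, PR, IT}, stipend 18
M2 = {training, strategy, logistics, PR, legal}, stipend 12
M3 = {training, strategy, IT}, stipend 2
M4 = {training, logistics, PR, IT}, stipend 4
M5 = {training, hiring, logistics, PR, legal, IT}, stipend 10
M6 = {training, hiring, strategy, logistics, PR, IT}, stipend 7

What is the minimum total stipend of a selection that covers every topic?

12

M3, M5 cover every topic at stipend 2 + 10 = 12.
Any cover uses at least 2 members; among all covering selections none totals below 12.
Greedy by coverage-per-stipend would pick M3, M4, M5 for 16 — worse than the optimum 12.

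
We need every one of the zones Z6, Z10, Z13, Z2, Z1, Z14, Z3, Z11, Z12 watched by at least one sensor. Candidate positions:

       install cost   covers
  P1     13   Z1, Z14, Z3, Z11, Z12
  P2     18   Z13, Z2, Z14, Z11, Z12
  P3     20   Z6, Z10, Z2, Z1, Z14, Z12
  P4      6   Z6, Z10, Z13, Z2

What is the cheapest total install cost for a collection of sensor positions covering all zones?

P1, P4 cover every zone at install cost 13 + 6 = 19.
Any cover uses at least 2 sensor positions; among all covering selections none totals below 19.

19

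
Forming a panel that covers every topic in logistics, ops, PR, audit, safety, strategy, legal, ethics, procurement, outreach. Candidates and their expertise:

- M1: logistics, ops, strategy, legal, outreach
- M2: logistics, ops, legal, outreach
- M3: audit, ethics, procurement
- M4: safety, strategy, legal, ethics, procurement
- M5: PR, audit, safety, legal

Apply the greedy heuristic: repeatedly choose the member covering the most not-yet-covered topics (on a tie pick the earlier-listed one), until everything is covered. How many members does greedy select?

Pick 1: M1 covers 5 new topics (logistics, ops, strategy, legal, outreach).
Pick 2: M3 covers 3 new topics (audit, ethics, procurement).
Pick 3: M5 covers 2 new topics (PR, safety).
Greedy uses 3 members.

3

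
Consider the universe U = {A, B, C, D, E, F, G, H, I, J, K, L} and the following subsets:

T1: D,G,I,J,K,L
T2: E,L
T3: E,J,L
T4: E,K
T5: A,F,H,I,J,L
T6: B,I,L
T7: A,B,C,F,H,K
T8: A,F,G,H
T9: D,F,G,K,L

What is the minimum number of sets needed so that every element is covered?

3

T1, T2, T7 together cover {A, B, C, D, E, F, G, H, I, J, K, L} — every element.
No 2 of the 9 sets cover everything (all 36 pairs fall short), so 3 is minimum.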